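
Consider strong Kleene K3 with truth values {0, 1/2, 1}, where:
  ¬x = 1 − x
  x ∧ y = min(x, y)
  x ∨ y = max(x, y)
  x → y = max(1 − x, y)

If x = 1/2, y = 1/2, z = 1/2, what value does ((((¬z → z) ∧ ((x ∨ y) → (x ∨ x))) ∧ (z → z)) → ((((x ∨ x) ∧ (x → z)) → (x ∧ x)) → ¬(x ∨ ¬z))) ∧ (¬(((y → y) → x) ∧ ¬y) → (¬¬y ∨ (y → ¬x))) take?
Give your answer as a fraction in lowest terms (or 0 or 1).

¬z = ¬1/2 = 1/2
¬z → z = 1/2 → 1/2 = 1/2
x ∨ y = 1/2 ∨ 1/2 = 1/2
x ∨ x = 1/2 ∨ 1/2 = 1/2
(x ∨ y) → (x ∨ x) = 1/2 → 1/2 = 1/2
(¬z → z) ∧ ((x ∨ y) → (x ∨ x)) = 1/2 ∧ 1/2 = 1/2
z → z = 1/2 → 1/2 = 1/2
((¬z → z) ∧ ((x ∨ y) → (x ∨ x))) ∧ (z → z) = 1/2 ∧ 1/2 = 1/2
x ∨ x = 1/2 ∨ 1/2 = 1/2
x → z = 1/2 → 1/2 = 1/2
(x ∨ x) ∧ (x → z) = 1/2 ∧ 1/2 = 1/2
x ∧ x = 1/2 ∧ 1/2 = 1/2
((x ∨ x) ∧ (x → z)) → (x ∧ x) = 1/2 → 1/2 = 1/2
¬z = ¬1/2 = 1/2
x ∨ ¬z = 1/2 ∨ 1/2 = 1/2
¬(x ∨ ¬z) = ¬1/2 = 1/2
(((x ∨ x) ∧ (x → z)) → (x ∧ x)) → ¬(x ∨ ¬z) = 1/2 → 1/2 = 1/2
(((¬z → z) ∧ ((x ∨ y) → (x ∨ x))) ∧ (z → z)) → ((((x ∨ x) ∧ (x → z)) → (x ∧ x)) → ¬(x ∨ ¬z)) = 1/2 → 1/2 = 1/2
y → y = 1/2 → 1/2 = 1/2
(y → y) → x = 1/2 → 1/2 = 1/2
¬y = ¬1/2 = 1/2
((y → y) → x) ∧ ¬y = 1/2 ∧ 1/2 = 1/2
¬(((y → y) → x) ∧ ¬y) = ¬1/2 = 1/2
¬y = ¬1/2 = 1/2
¬¬y = ¬1/2 = 1/2
¬x = ¬1/2 = 1/2
y → ¬x = 1/2 → 1/2 = 1/2
¬¬y ∨ (y → ¬x) = 1/2 ∨ 1/2 = 1/2
¬(((y → y) → x) ∧ ¬y) → (¬¬y ∨ (y → ¬x)) = 1/2 → 1/2 = 1/2
((((¬z → z) ∧ ((x ∨ y) → (x ∨ x))) ∧ (z → z)) → ((((x ∨ x) ∧ (x → z)) → (x ∧ x)) → ¬(x ∨ ¬z))) ∧ (¬(((y → y) → x) ∧ ¬y) → (¬¬y ∨ (y → ¬x))) = 1/2 ∧ 1/2 = 1/2

1/2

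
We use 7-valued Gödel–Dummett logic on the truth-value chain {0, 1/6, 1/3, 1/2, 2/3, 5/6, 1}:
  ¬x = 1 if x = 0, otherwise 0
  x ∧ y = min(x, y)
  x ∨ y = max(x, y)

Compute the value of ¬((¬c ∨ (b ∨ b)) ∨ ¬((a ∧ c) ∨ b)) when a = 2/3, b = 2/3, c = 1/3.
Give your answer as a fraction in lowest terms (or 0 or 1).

0

¬c = ¬1/3 = 0
b ∨ b = 2/3 ∨ 2/3 = 2/3
¬c ∨ (b ∨ b) = 0 ∨ 2/3 = 2/3
a ∧ c = 2/3 ∧ 1/3 = 1/3
(a ∧ c) ∨ b = 1/3 ∨ 2/3 = 2/3
¬((a ∧ c) ∨ b) = ¬2/3 = 0
(¬c ∨ (b ∨ b)) ∨ ¬((a ∧ c) ∨ b) = 2/3 ∨ 0 = 2/3
¬((¬c ∨ (b ∨ b)) ∨ ¬((a ∧ c) ∨ b)) = ¬2/3 = 0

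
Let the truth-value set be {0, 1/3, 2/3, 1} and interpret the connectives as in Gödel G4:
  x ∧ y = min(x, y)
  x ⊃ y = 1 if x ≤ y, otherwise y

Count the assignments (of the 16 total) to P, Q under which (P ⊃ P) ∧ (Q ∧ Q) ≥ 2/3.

P = 0, Q = 0 ↦ 0  <
P = 0, Q = 1/3 ↦ 1/3  <
P = 0, Q = 2/3 ↦ 2/3  ≥
P = 0, Q = 1 ↦ 1  ≥
P = 1/3, Q = 0 ↦ 0  <
P = 1/3, Q = 1/3 ↦ 1/3  <
P = 1/3, Q = 2/3 ↦ 2/3  ≥
P = 1/3, Q = 1 ↦ 1  ≥
P = 2/3, Q = 0 ↦ 0  <
P = 2/3, Q = 1/3 ↦ 1/3  <
P = 2/3, Q = 2/3 ↦ 2/3  ≥
P = 2/3, Q = 1 ↦ 1  ≥
P = 1, Q = 0 ↦ 0  <
P = 1, Q = 1/3 ↦ 1/3  <
P = 1, Q = 2/3 ↦ 2/3  ≥
P = 1, Q = 1 ↦ 1  ≥
So 8 of the 16 assignments meet the threshold.

8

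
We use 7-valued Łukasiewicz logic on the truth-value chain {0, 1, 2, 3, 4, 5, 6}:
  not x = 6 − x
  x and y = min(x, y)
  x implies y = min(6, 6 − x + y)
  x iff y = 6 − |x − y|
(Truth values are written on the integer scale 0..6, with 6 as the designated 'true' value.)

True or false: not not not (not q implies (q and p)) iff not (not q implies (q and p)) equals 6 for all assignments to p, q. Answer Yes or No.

At p = 2, q = 3, for instance:
not q = not 3 = 3
q and p = 3 and 2 = 2
not q implies (q and p) = 3 implies 2 = 5
not (not q implies (q and p)) = not 5 = 1
not not (not q implies (q and p)) = not 1 = 5
not not not (not q implies (q and p)) = not 5 = 1
not not not (not q implies (q and p)) iff not (not q implies (q and p)) = 1 iff 1 = 6
and checking the remaining 48 assignments likewise gives ≥ 6 in every case.

Yes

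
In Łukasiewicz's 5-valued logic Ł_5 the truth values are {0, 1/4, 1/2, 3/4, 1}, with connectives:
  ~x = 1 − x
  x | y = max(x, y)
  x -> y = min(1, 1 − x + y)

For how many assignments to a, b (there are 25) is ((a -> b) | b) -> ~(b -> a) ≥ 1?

2

value 1: 2 assignments (counts)
value 3/4: 4 assignments
value 1/2: 6 assignments
value 1/4: 8 assignments
value 0: 5 assignments
So 2 of the 25 assignments meet the threshold.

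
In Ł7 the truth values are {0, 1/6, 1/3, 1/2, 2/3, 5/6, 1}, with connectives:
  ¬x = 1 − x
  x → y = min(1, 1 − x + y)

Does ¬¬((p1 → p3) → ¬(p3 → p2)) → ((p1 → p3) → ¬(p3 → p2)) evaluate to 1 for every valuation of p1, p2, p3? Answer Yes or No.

Yes

At p1 = 5/6, p2 = 5/6, p3 = 5/6, for instance:
p1 → p3 = 5/6 → 5/6 = 1
p3 → p2 = 5/6 → 5/6 = 1
¬(p3 → p2) = ¬1 = 0
(p1 → p3) → ¬(p3 → p2) = 1 → 0 = 0
¬((p1 → p3) → ¬(p3 → p2)) = ¬0 = 1
¬¬((p1 → p3) → ¬(p3 → p2)) = ¬1 = 0
¬¬((p1 → p3) → ¬(p3 → p2)) → ((p1 → p3) → ¬(p3 → p2)) = 0 → 0 = 1
and checking the remaining 342 assignments likewise gives ≥ 1 in every case.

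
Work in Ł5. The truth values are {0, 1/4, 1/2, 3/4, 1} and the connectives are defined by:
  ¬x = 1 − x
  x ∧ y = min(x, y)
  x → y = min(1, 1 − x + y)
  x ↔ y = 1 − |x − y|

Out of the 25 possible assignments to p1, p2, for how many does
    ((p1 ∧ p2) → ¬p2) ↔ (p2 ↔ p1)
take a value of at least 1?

5

value 1: 5 assignments (counts)
value 3/4: 6 assignments
value 1/2: 8 assignments
value 1/4: 3 assignments
value 0: 3 assignments
So 5 of the 25 assignments meet the threshold.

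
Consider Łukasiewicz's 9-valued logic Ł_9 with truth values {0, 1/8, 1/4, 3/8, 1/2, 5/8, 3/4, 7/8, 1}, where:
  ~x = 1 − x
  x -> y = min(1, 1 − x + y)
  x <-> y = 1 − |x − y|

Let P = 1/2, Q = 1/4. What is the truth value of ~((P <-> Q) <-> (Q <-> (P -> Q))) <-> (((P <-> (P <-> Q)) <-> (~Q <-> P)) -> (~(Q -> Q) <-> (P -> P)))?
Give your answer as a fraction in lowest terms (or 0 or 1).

P <-> Q = 1/2 <-> 1/4 = 3/4
P -> Q = 1/2 -> 1/4 = 3/4
Q <-> (P -> Q) = 1/4 <-> 3/4 = 1/2
(P <-> Q) <-> (Q <-> (P -> Q)) = 3/4 <-> 1/2 = 3/4
~((P <-> Q) <-> (Q <-> (P -> Q))) = ~3/4 = 1/4
P <-> Q = 1/2 <-> 1/4 = 3/4
P <-> (P <-> Q) = 1/2 <-> 3/4 = 3/4
~Q = ~1/4 = 3/4
~Q <-> P = 3/4 <-> 1/2 = 3/4
(P <-> (P <-> Q)) <-> (~Q <-> P) = 3/4 <-> 3/4 = 1
Q -> Q = 1/4 -> 1/4 = 1
~(Q -> Q) = ~1 = 0
P -> P = 1/2 -> 1/2 = 1
~(Q -> Q) <-> (P -> P) = 0 <-> 1 = 0
((P <-> (P <-> Q)) <-> (~Q <-> P)) -> (~(Q -> Q) <-> (P -> P)) = 1 -> 0 = 0
~((P <-> Q) <-> (Q <-> (P -> Q))) <-> (((P <-> (P <-> Q)) <-> (~Q <-> P)) -> (~(Q -> Q) <-> (P -> P))) = 1/4 <-> 0 = 3/4

3/4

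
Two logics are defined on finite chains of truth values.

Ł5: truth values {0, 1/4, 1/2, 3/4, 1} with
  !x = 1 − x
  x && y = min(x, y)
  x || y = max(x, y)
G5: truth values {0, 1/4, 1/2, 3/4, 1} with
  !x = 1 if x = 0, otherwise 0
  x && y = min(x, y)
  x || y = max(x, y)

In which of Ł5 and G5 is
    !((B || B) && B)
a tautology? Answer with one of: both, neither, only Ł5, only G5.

In Ł5: at B = 1/4 the value is 3/4 — not a tautology.
In G5: at B = 1/4 the value is 0 — not a tautology.

neither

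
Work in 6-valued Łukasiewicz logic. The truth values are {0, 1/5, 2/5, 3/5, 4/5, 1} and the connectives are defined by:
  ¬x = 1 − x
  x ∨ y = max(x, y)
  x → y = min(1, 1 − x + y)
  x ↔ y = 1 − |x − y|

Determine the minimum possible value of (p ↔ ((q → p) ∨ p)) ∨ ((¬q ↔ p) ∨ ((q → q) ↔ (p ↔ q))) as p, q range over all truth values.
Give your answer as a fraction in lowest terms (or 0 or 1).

3/5

Take p = 0, q = 2/5:
q → p = 2/5 → 0 = 3/5
(q → p) ∨ p = 3/5 ∨ 0 = 3/5
p ↔ ((q → p) ∨ p) = 0 ↔ 3/5 = 2/5
¬q = ¬2/5 = 3/5
¬q ↔ p = 3/5 ↔ 0 = 2/5
q → q = 2/5 → 2/5 = 1
p ↔ q = 0 ↔ 2/5 = 3/5
(q → q) ↔ (p ↔ q) = 1 ↔ 3/5 = 3/5
(¬q ↔ p) ∨ ((q → q) ↔ (p ↔ q)) = 2/5 ∨ 3/5 = 3/5
(p ↔ ((q → p) ∨ p)) ∨ ((¬q ↔ p) ∨ ((q → q) ↔ (p ↔ q))) = 2/5 ∨ 3/5 = 3/5
No assignment yields a value below 3/5, so this is the minimum.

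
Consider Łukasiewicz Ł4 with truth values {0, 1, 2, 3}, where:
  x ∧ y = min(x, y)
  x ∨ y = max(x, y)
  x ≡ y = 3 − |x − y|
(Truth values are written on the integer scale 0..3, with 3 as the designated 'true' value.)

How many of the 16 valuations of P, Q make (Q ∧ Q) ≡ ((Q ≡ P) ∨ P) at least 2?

8

P = 0, Q = 0 ↦ 0  <
P = 0, Q = 1 ↦ 2  ≥
P = 0, Q = 2 ↦ 2  ≥
P = 0, Q = 3 ↦ 0  <
P = 1, Q = 0 ↦ 1  <
P = 1, Q = 1 ↦ 1  <
P = 1, Q = 2 ↦ 3  ≥
P = 1, Q = 3 ↦ 1  <
P = 2, Q = 0 ↦ 1  <
P = 2, Q = 1 ↦ 2  ≥
P = 2, Q = 2 ↦ 2  ≥
P = 2, Q = 3 ↦ 2  ≥
P = 3, Q = 0 ↦ 0  <
P = 3, Q = 1 ↦ 1  <
P = 3, Q = 2 ↦ 2  ≥
P = 3, Q = 3 ↦ 3  ≥
So 8 of the 16 assignments meet the threshold.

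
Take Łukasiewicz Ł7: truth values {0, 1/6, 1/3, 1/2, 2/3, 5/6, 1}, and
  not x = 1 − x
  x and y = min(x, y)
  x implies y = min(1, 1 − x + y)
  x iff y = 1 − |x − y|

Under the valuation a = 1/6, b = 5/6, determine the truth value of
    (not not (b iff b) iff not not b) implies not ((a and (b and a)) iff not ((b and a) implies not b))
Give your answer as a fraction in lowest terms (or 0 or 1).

b iff b = 5/6 iff 5/6 = 1
not (b iff b) = not 1 = 0
not not (b iff b) = not 0 = 1
not b = not 5/6 = 1/6
not not b = not 1/6 = 5/6
not not (b iff b) iff not not b = 1 iff 5/6 = 5/6
b and a = 5/6 and 1/6 = 1/6
a and (b and a) = 1/6 and 1/6 = 1/6
b and a = 5/6 and 1/6 = 1/6
not b = not 5/6 = 1/6
(b and a) implies not b = 1/6 implies 1/6 = 1
not ((b and a) implies not b) = not 1 = 0
(a and (b and a)) iff not ((b and a) implies not b) = 1/6 iff 0 = 5/6
not ((a and (b and a)) iff not ((b and a) implies not b)) = not 5/6 = 1/6
(not not (b iff b) iff not not b) implies not ((a and (b and a)) iff not ((b and a) implies not b)) = 5/6 implies 1/6 = 1/3

1/3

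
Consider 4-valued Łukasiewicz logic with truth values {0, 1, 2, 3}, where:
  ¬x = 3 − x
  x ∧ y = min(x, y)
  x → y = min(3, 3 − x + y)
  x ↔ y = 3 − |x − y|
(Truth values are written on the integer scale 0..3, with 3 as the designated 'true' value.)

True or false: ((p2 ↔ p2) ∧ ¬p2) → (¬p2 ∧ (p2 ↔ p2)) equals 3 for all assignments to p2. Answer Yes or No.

p2 = 0 ↦ 3
p2 = 1 ↦ 3
p2 = 2 ↦ 3
p2 = 3 ↦ 3
Every assignment gives a value ≥ 3.

Yes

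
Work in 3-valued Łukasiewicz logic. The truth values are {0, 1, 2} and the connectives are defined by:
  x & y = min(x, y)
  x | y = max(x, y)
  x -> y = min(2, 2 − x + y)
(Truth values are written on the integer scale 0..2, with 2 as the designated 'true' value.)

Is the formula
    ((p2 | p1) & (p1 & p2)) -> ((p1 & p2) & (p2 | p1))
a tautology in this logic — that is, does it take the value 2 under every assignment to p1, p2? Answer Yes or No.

Yes

p1 = 0, p2 = 0 ↦ 2
p1 = 0, p2 = 1 ↦ 2
p1 = 0, p2 = 2 ↦ 2
p1 = 1, p2 = 0 ↦ 2
p1 = 1, p2 = 1 ↦ 2
p1 = 1, p2 = 2 ↦ 2
p1 = 2, p2 = 0 ↦ 2
p1 = 2, p2 = 1 ↦ 2
p1 = 2, p2 = 2 ↦ 2
Every assignment gives a value ≥ 2.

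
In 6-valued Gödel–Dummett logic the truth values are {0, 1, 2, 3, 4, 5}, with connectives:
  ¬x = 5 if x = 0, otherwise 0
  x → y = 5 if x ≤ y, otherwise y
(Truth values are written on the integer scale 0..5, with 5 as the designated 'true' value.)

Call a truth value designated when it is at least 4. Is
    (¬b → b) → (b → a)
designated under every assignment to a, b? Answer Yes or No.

No

Counterexample: take a = 0, b = 1.
¬b = ¬1 = 0
¬b → b = 0 → 1 = 5
b → a = 1 → 0 = 0
(¬b → b) → (b → a) = 5 → 0 = 0
This gives 0, which is below 4.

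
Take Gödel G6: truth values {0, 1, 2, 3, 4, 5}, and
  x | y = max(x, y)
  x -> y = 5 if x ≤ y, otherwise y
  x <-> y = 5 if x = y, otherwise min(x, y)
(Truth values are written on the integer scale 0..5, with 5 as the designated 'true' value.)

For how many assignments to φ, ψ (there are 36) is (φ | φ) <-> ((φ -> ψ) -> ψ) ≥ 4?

16

value 5: 11 assignments (counts)
value 4: 5 assignments (counts)
value 3: 5 assignments
value 2: 5 assignments
value 1: 5 assignments
value 0: 5 assignments
So 16 of the 36 assignments meet the threshold.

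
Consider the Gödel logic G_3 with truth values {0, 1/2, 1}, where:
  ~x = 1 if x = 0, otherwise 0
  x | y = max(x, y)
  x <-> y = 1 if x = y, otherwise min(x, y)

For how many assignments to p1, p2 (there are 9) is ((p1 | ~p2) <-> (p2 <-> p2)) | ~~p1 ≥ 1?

7

p1 = 0, p2 = 0 ↦ 1  ≥
p1 = 0, p2 = 1/2 ↦ 0  <
p1 = 0, p2 = 1 ↦ 0  <
p1 = 1/2, p2 = 0 ↦ 1  ≥
p1 = 1/2, p2 = 1/2 ↦ 1  ≥
p1 = 1/2, p2 = 1 ↦ 1  ≥
p1 = 1, p2 = 0 ↦ 1  ≥
p1 = 1, p2 = 1/2 ↦ 1  ≥
p1 = 1, p2 = 1 ↦ 1  ≥
So 7 of the 9 assignments meet the threshold.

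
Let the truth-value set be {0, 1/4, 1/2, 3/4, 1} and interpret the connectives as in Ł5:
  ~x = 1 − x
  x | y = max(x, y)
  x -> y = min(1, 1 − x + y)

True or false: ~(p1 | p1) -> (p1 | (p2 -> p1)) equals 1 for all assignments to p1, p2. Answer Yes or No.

Counterexample: take p1 = 0, p2 = 1/4.
p1 | p1 = 0 | 0 = 0
~(p1 | p1) = ~0 = 1
p2 -> p1 = 1/4 -> 0 = 3/4
p1 | (p2 -> p1) = 0 | 3/4 = 3/4
~(p1 | p1) -> (p1 | (p2 -> p1)) = 1 -> 3/4 = 3/4
This gives 3/4 ≠ 1.

No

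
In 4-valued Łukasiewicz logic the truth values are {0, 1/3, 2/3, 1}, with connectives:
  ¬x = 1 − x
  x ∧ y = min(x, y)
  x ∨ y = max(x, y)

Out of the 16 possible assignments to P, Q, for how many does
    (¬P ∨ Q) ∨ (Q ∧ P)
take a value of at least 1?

7

P = 0, Q = 0 ↦ 1  ≥
P = 0, Q = 1/3 ↦ 1  ≥
P = 0, Q = 2/3 ↦ 1  ≥
P = 0, Q = 1 ↦ 1  ≥
P = 1/3, Q = 0 ↦ 2/3  <
P = 1/3, Q = 1/3 ↦ 2/3  <
P = 1/3, Q = 2/3 ↦ 2/3  <
P = 1/3, Q = 1 ↦ 1  ≥
P = 2/3, Q = 0 ↦ 1/3  <
P = 2/3, Q = 1/3 ↦ 1/3  <
P = 2/3, Q = 2/3 ↦ 2/3  <
P = 2/3, Q = 1 ↦ 1  ≥
P = 1, Q = 0 ↦ 0  <
P = 1, Q = 1/3 ↦ 1/3  <
P = 1, Q = 2/3 ↦ 2/3  <
P = 1, Q = 1 ↦ 1  ≥
So 7 of the 16 assignments meet the threshold.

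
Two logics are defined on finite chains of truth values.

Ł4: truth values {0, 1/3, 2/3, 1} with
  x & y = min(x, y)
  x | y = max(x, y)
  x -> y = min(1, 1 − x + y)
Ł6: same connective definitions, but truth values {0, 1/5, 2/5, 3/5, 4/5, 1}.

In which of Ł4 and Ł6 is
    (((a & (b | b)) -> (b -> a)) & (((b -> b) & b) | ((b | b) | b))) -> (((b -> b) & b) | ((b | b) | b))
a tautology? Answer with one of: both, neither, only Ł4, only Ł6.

both

In Ł4: every assignment gives 1 — tautology.
In Ł6: every assignment gives 1 — tautology.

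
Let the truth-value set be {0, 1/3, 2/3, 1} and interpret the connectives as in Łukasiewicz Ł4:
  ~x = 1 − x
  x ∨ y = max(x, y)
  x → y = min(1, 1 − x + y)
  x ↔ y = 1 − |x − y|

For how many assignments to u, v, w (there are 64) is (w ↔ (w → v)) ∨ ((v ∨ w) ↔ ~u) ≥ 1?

value 1: 22 assignments (counts)
value 2/3: 28 assignments
value 1/3: 11 assignments
value 0: 3 assignments
So 22 of the 64 assignments meet the threshold.

22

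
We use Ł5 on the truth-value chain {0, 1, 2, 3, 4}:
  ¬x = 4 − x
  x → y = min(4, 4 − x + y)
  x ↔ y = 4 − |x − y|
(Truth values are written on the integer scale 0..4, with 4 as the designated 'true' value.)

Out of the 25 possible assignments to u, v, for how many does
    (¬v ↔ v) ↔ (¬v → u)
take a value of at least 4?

value 4: 5 assignments (counts)
value 3: 5 assignments
value 2: 8 assignments
value 1: 1 assignment
value 0: 6 assignments
So 5 of the 25 assignments meet the threshold.

5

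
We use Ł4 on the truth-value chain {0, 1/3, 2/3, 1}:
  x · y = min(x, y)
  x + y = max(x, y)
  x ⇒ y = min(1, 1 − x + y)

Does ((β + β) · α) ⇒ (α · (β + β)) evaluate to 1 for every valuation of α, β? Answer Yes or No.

α = 0, β = 0 ↦ 1
α = 0, β = 1/3 ↦ 1
α = 0, β = 2/3 ↦ 1
α = 0, β = 1 ↦ 1
α = 1/3, β = 0 ↦ 1
α = 1/3, β = 1/3 ↦ 1
α = 1/3, β = 2/3 ↦ 1
α = 1/3, β = 1 ↦ 1
α = 2/3, β = 0 ↦ 1
α = 2/3, β = 1/3 ↦ 1
α = 2/3, β = 2/3 ↦ 1
α = 2/3, β = 1 ↦ 1
α = 1, β = 0 ↦ 1
α = 1, β = 1/3 ↦ 1
α = 1, β = 2/3 ↦ 1
α = 1, β = 1 ↦ 1
Every assignment gives a value ≥ 1.

Yes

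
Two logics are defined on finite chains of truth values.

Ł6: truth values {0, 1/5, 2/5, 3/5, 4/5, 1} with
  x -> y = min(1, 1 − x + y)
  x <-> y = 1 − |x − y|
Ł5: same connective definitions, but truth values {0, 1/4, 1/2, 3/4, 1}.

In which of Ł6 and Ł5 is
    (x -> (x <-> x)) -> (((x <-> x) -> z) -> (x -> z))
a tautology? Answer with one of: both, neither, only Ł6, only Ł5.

In Ł6: every assignment gives 1 — tautology.
In Ł5: every assignment gives 1 — tautology.

both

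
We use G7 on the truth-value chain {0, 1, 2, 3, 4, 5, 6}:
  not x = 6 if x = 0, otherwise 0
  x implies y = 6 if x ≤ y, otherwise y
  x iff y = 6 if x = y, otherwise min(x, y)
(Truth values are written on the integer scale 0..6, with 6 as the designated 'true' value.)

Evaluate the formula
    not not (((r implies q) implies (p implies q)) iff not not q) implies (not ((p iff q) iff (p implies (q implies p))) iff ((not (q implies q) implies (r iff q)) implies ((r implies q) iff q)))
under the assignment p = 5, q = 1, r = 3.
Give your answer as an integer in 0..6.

0

r implies q = 3 implies 1 = 1
p implies q = 5 implies 1 = 1
(r implies q) implies (p implies q) = 1 implies 1 = 6
not q = not 1 = 0
not not q = not 0 = 6
((r implies q) implies (p implies q)) iff not not q = 6 iff 6 = 6
not (((r implies q) implies (p implies q)) iff not not q) = not 6 = 0
not not (((r implies q) implies (p implies q)) iff not not q) = not 0 = 6
p iff q = 5 iff 1 = 1
q implies p = 1 implies 5 = 6
p implies (q implies p) = 5 implies 6 = 6
(p iff q) iff (p implies (q implies p)) = 1 iff 6 = 1
not ((p iff q) iff (p implies (q implies p))) = not 1 = 0
q implies q = 1 implies 1 = 6
not (q implies q) = not 6 = 0
r iff q = 3 iff 1 = 1
not (q implies q) implies (r iff q) = 0 implies 1 = 6
r implies q = 3 implies 1 = 1
(r implies q) iff q = 1 iff 1 = 6
(not (q implies q) implies (r iff q)) implies ((r implies q) iff q) = 6 implies 6 = 6
not ((p iff q) iff (p implies (q implies p))) iff ((not (q implies q) implies (r iff q)) implies ((r implies q) iff q)) = 0 iff 6 = 0
not not (((r implies q) implies (p implies q)) iff not not q) implies (not ((p iff q) iff (p implies (q implies p))) iff ((not (q implies q) implies (r iff q)) implies ((r implies q) iff q))) = 6 implies 0 = 0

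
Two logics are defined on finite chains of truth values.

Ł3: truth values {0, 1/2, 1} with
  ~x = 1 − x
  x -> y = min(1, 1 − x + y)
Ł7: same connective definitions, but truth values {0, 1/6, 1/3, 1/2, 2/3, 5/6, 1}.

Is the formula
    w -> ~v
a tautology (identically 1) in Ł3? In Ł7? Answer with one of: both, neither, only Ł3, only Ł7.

neither

In Ł3: at v = 1/2, w = 1 the value is 1/2 — not a tautology.
In Ł7: at v = 1/6, w = 1 the value is 5/6 — not a tautology.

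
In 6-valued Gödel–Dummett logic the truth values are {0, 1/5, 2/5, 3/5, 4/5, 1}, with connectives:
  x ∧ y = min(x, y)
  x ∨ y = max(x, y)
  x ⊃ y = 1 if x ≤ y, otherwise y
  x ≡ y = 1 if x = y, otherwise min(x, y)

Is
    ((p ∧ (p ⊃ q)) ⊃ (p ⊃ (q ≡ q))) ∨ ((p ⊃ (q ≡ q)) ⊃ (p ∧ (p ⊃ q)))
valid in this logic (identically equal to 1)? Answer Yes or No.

Yes

At p = 2/5, q = 4/5, for instance:
p ⊃ q = 2/5 ⊃ 4/5 = 1
p ∧ (p ⊃ q) = 2/5 ∧ 1 = 2/5
q ≡ q = 4/5 ≡ 4/5 = 1
p ⊃ (q ≡ q) = 2/5 ⊃ 1 = 1
(p ∧ (p ⊃ q)) ⊃ (p ⊃ (q ≡ q)) = 2/5 ⊃ 1 = 1
(p ⊃ (q ≡ q)) ⊃ (p ∧ (p ⊃ q)) = 1 ⊃ 2/5 = 2/5
((p ∧ (p ⊃ q)) ⊃ (p ⊃ (q ≡ q))) ∨ ((p ⊃ (q ≡ q)) ⊃ (p ∧ (p ⊃ q))) = 1 ∨ 2/5 = 1
and checking the remaining 35 assignments likewise gives ≥ 1 in every case.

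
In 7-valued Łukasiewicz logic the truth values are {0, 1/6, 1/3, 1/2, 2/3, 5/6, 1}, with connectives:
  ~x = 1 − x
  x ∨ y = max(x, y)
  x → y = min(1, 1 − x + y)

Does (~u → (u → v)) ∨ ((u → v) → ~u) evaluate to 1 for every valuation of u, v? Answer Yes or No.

Yes

At u = 2/3, v = 1/3, for instance:
~u = ~2/3 = 1/3
u → v = 2/3 → 1/3 = 2/3
~u → (u → v) = 1/3 → 2/3 = 1
(u → v) → ~u = 2/3 → 1/3 = 2/3
(~u → (u → v)) ∨ ((u → v) → ~u) = 1 ∨ 2/3 = 1
and checking the remaining 48 assignments likewise gives ≥ 1 in every case.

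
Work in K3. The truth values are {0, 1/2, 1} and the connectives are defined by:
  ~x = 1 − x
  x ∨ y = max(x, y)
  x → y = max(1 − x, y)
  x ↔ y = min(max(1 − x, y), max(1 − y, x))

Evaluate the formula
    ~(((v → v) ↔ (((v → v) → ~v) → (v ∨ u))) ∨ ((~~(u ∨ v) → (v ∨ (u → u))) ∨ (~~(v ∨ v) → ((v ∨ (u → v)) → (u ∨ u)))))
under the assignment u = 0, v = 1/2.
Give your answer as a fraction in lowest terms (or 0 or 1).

v → v = 1/2 → 1/2 = 1/2
v → v = 1/2 → 1/2 = 1/2
~v = ~1/2 = 1/2
(v → v) → ~v = 1/2 → 1/2 = 1/2
v ∨ u = 1/2 ∨ 0 = 1/2
((v → v) → ~v) → (v ∨ u) = 1/2 → 1/2 = 1/2
(v → v) ↔ (((v → v) → ~v) → (v ∨ u)) = 1/2 ↔ 1/2 = 1/2
u ∨ v = 0 ∨ 1/2 = 1/2
~(u ∨ v) = ~1/2 = 1/2
~~(u ∨ v) = ~1/2 = 1/2
u → u = 0 → 0 = 1
v ∨ (u → u) = 1/2 ∨ 1 = 1
~~(u ∨ v) → (v ∨ (u → u)) = 1/2 → 1 = 1
v ∨ v = 1/2 ∨ 1/2 = 1/2
~(v ∨ v) = ~1/2 = 1/2
~~(v ∨ v) = ~1/2 = 1/2
u → v = 0 → 1/2 = 1
v ∨ (u → v) = 1/2 ∨ 1 = 1
u ∨ u = 0 ∨ 0 = 0
(v ∨ (u → v)) → (u ∨ u) = 1 → 0 = 0
~~(v ∨ v) → ((v ∨ (u → v)) → (u ∨ u)) = 1/2 → 0 = 1/2
(~~(u ∨ v) → (v ∨ (u → u))) ∨ (~~(v ∨ v) → ((v ∨ (u → v)) → (u ∨ u))) = 1 ∨ 1/2 = 1
((v → v) ↔ (((v → v) → ~v) → (v ∨ u))) ∨ ((~~(u ∨ v) → (v ∨ (u → u))) ∨ (~~(v ∨ v) → ((v ∨ (u → v)) → (u ∨ u)))) = 1/2 ∨ 1 = 1
~(((v → v) ↔ (((v → v) → ~v) → (v ∨ u))) ∨ ((~~(u ∨ v) → (v ∨ (u → u))) ∨ (~~(v ∨ v) → ((v ∨ (u → v)) → (u ∨ u))))) = ~1 = 0

0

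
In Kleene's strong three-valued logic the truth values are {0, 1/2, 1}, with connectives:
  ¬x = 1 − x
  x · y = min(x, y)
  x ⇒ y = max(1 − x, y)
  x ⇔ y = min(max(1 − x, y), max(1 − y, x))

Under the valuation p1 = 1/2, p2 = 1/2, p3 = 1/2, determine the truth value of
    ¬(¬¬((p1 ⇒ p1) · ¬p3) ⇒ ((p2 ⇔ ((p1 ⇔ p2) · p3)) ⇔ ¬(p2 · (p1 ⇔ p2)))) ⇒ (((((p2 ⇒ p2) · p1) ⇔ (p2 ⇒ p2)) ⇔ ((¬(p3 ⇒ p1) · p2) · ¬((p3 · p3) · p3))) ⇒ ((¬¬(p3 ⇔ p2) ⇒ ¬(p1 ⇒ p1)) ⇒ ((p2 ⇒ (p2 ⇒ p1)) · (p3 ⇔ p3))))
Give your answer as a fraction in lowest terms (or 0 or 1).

1/2

p1 ⇒ p1 = 1/2 ⇒ 1/2 = 1/2
¬p3 = ¬1/2 = 1/2
(p1 ⇒ p1) · ¬p3 = 1/2 · 1/2 = 1/2
¬((p1 ⇒ p1) · ¬p3) = ¬1/2 = 1/2
¬¬((p1 ⇒ p1) · ¬p3) = ¬1/2 = 1/2
p1 ⇔ p2 = 1/2 ⇔ 1/2 = 1/2
(p1 ⇔ p2) · p3 = 1/2 · 1/2 = 1/2
p2 ⇔ ((p1 ⇔ p2) · p3) = 1/2 ⇔ 1/2 = 1/2
p1 ⇔ p2 = 1/2 ⇔ 1/2 = 1/2
p2 · (p1 ⇔ p2) = 1/2 · 1/2 = 1/2
¬(p2 · (p1 ⇔ p2)) = ¬1/2 = 1/2
(p2 ⇔ ((p1 ⇔ p2) · p3)) ⇔ ¬(p2 · (p1 ⇔ p2)) = 1/2 ⇔ 1/2 = 1/2
¬¬((p1 ⇒ p1) · ¬p3) ⇒ ((p2 ⇔ ((p1 ⇔ p2) · p3)) ⇔ ¬(p2 · (p1 ⇔ p2))) = 1/2 ⇒ 1/2 = 1/2
¬(¬¬((p1 ⇒ p1) · ¬p3) ⇒ ((p2 ⇔ ((p1 ⇔ p2) · p3)) ⇔ ¬(p2 · (p1 ⇔ p2)))) = ¬1/2 = 1/2
p2 ⇒ p2 = 1/2 ⇒ 1/2 = 1/2
(p2 ⇒ p2) · p1 = 1/2 · 1/2 = 1/2
p2 ⇒ p2 = 1/2 ⇒ 1/2 = 1/2
((p2 ⇒ p2) · p1) ⇔ (p2 ⇒ p2) = 1/2 ⇔ 1/2 = 1/2
p3 ⇒ p1 = 1/2 ⇒ 1/2 = 1/2
¬(p3 ⇒ p1) = ¬1/2 = 1/2
¬(p3 ⇒ p1) · p2 = 1/2 · 1/2 = 1/2
p3 · p3 = 1/2 · 1/2 = 1/2
(p3 · p3) · p3 = 1/2 · 1/2 = 1/2
¬((p3 · p3) · p3) = ¬1/2 = 1/2
(¬(p3 ⇒ p1) · p2) · ¬((p3 · p3) · p3) = 1/2 · 1/2 = 1/2
(((p2 ⇒ p2) · p1) ⇔ (p2 ⇒ p2)) ⇔ ((¬(p3 ⇒ p1) · p2) · ¬((p3 · p3) · p3)) = 1/2 ⇔ 1/2 = 1/2
p3 ⇔ p2 = 1/2 ⇔ 1/2 = 1/2
¬(p3 ⇔ p2) = ¬1/2 = 1/2
¬¬(p3 ⇔ p2) = ¬1/2 = 1/2
p1 ⇒ p1 = 1/2 ⇒ 1/2 = 1/2
¬(p1 ⇒ p1) = ¬1/2 = 1/2
¬¬(p3 ⇔ p2) ⇒ ¬(p1 ⇒ p1) = 1/2 ⇒ 1/2 = 1/2
p2 ⇒ p1 = 1/2 ⇒ 1/2 = 1/2
p2 ⇒ (p2 ⇒ p1) = 1/2 ⇒ 1/2 = 1/2
p3 ⇔ p3 = 1/2 ⇔ 1/2 = 1/2
(p2 ⇒ (p2 ⇒ p1)) · (p3 ⇔ p3) = 1/2 · 1/2 = 1/2
(¬¬(p3 ⇔ p2) ⇒ ¬(p1 ⇒ p1)) ⇒ ((p2 ⇒ (p2 ⇒ p1)) · (p3 ⇔ p3)) = 1/2 ⇒ 1/2 = 1/2
((((p2 ⇒ p2) · p1) ⇔ (p2 ⇒ p2)) ⇔ ((¬(p3 ⇒ p1) · p2) · ¬((p3 · p3) · p3))) ⇒ ((¬¬(p3 ⇔ p2) ⇒ ¬(p1 ⇒ p1)) ⇒ ((p2 ⇒ (p2 ⇒ p1)) · (p3 ⇔ p3))) = 1/2 ⇒ 1/2 = 1/2
¬(¬¬((p1 ⇒ p1) · ¬p3) ⇒ ((p2 ⇔ ((p1 ⇔ p2) · p3)) ⇔ ¬(p2 · (p1 ⇔ p2)))) ⇒ (((((p2 ⇒ p2) · p1) ⇔ (p2 ⇒ p2)) ⇔ ((¬(p3 ⇒ p1) · p2) · ¬((p3 · p3) · p3))) ⇒ ((¬¬(p3 ⇔ p2) ⇒ ¬(p1 ⇒ p1)) ⇒ ((p2 ⇒ (p2 ⇒ p1)) · (p3 ⇔ p3)))) = 1/2 ⇒ 1/2 = 1/2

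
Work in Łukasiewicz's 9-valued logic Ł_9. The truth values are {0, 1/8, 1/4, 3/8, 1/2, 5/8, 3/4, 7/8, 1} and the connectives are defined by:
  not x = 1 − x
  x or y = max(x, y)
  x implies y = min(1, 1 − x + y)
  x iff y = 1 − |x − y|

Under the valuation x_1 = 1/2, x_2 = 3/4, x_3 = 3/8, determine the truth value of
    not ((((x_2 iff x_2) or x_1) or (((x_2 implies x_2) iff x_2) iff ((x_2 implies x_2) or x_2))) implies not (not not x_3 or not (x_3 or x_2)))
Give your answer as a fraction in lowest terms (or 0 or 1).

x_2 iff x_2 = 3/4 iff 3/4 = 1
(x_2 iff x_2) or x_1 = 1 or 1/2 = 1
x_2 implies x_2 = 3/4 implies 3/4 = 1
(x_2 implies x_2) iff x_2 = 1 iff 3/4 = 3/4
x_2 implies x_2 = 3/4 implies 3/4 = 1
(x_2 implies x_2) or x_2 = 1 or 3/4 = 1
((x_2 implies x_2) iff x_2) iff ((x_2 implies x_2) or x_2) = 3/4 iff 1 = 3/4
((x_2 iff x_2) or x_1) or (((x_2 implies x_2) iff x_2) iff ((x_2 implies x_2) or x_2)) = 1 or 3/4 = 1
not x_3 = not 3/8 = 5/8
not not x_3 = not 5/8 = 3/8
x_3 or x_2 = 3/8 or 3/4 = 3/4
not (x_3 or x_2) = not 3/4 = 1/4
not not x_3 or not (x_3 or x_2) = 3/8 or 1/4 = 3/8
not (not not x_3 or not (x_3 or x_2)) = not 3/8 = 5/8
(((x_2 iff x_2) or x_1) or (((x_2 implies x_2) iff x_2) iff ((x_2 implies x_2) or x_2))) implies not (not not x_3 or not (x_3 or x_2)) = 1 implies 5/8 = 5/8
not ((((x_2 iff x_2) or x_1) or (((x_2 implies x_2) iff x_2) iff ((x_2 implies x_2) or x_2))) implies not (not not x_3 or not (x_3 or x_2))) = not 5/8 = 3/8

3/8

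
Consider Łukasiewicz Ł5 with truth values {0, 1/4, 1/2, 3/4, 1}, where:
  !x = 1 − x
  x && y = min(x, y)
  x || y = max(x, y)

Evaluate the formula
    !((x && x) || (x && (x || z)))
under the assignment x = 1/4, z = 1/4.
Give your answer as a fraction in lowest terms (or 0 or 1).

3/4

x && x = 1/4 && 1/4 = 1/4
x || z = 1/4 || 1/4 = 1/4
x && (x || z) = 1/4 && 1/4 = 1/4
(x && x) || (x && (x || z)) = 1/4 || 1/4 = 1/4
!((x && x) || (x && (x || z))) = !1/4 = 3/4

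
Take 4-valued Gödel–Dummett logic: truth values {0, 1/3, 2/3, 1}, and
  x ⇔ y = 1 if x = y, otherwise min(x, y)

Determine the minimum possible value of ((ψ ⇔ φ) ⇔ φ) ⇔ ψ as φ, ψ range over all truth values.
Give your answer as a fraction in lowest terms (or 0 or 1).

Take φ = 0, ψ = 1/3:
ψ ⇔ φ = 1/3 ⇔ 0 = 0
(ψ ⇔ φ) ⇔ φ = 0 ⇔ 0 = 1
((ψ ⇔ φ) ⇔ φ) ⇔ ψ = 1 ⇔ 1/3 = 1/3
No assignment yields a value below 1/3, so this is the minimum.

1/3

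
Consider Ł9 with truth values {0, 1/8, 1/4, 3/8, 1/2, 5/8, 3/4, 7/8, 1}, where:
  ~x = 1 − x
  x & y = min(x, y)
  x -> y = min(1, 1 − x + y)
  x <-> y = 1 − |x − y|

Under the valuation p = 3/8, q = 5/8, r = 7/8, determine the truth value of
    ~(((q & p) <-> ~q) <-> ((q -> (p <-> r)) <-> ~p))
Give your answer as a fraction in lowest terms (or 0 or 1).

1/4

q & p = 5/8 & 3/8 = 3/8
~q = ~5/8 = 3/8
(q & p) <-> ~q = 3/8 <-> 3/8 = 1
p <-> r = 3/8 <-> 7/8 = 1/2
q -> (p <-> r) = 5/8 -> 1/2 = 7/8
~p = ~3/8 = 5/8
(q -> (p <-> r)) <-> ~p = 7/8 <-> 5/8 = 3/4
((q & p) <-> ~q) <-> ((q -> (p <-> r)) <-> ~p) = 1 <-> 3/4 = 3/4
~(((q & p) <-> ~q) <-> ((q -> (p <-> r)) <-> ~p)) = ~3/4 = 1/4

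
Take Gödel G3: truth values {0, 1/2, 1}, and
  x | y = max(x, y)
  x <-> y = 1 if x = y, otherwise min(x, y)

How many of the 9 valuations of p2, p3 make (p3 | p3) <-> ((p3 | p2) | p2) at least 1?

p2 = 0, p3 = 0 ↦ 1  ≥
p2 = 0, p3 = 1/2 ↦ 1  ≥
p2 = 0, p3 = 1 ↦ 1  ≥
p2 = 1/2, p3 = 0 ↦ 0  <
p2 = 1/2, p3 = 1/2 ↦ 1  ≥
p2 = 1/2, p3 = 1 ↦ 1  ≥
p2 = 1, p3 = 0 ↦ 0  <
p2 = 1, p3 = 1/2 ↦ 1/2  <
p2 = 1, p3 = 1 ↦ 1  ≥
So 6 of the 9 assignments meet the threshold.

6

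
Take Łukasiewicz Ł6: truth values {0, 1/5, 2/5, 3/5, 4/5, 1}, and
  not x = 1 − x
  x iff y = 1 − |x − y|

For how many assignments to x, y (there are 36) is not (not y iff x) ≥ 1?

2

value 1: 2 assignments (counts)
value 4/5: 4 assignments
value 3/5: 6 assignments
value 2/5: 8 assignments
value 1/5: 10 assignments
value 0: 6 assignments
So 2 of the 36 assignments meet the threshold.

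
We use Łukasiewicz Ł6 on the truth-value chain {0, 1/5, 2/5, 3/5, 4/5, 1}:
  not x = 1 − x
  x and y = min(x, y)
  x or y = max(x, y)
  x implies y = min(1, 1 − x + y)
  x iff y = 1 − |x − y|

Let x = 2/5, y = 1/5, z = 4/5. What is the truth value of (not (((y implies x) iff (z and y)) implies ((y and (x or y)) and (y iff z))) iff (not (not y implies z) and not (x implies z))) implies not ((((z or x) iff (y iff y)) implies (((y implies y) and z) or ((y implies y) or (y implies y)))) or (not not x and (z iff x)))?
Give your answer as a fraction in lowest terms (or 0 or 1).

0

y implies x = 1/5 implies 2/5 = 1
z and y = 4/5 and 1/5 = 1/5
(y implies x) iff (z and y) = 1 iff 1/5 = 1/5
x or y = 2/5 or 1/5 = 2/5
y and (x or y) = 1/5 and 2/5 = 1/5
y iff z = 1/5 iff 4/5 = 2/5
(y and (x or y)) and (y iff z) = 1/5 and 2/5 = 1/5
((y implies x) iff (z and y)) implies ((y and (x or y)) and (y iff z)) = 1/5 implies 1/5 = 1
not (((y implies x) iff (z and y)) implies ((y and (x or y)) and (y iff z))) = not 1 = 0
not y = not 1/5 = 4/5
not y implies z = 4/5 implies 4/5 = 1
not (not y implies z) = not 1 = 0
x implies z = 2/5 implies 4/5 = 1
not (x implies z) = not 1 = 0
not (not y implies z) and not (x implies z) = 0 and 0 = 0
not (((y implies x) iff (z and y)) implies ((y and (x or y)) and (y iff z))) iff (not (not y implies z) and not (x implies z)) = 0 iff 0 = 1
z or x = 4/5 or 2/5 = 4/5
y iff y = 1/5 iff 1/5 = 1
(z or x) iff (y iff y) = 4/5 iff 1 = 4/5
y implies y = 1/5 implies 1/5 = 1
(y implies y) and z = 1 and 4/5 = 4/5
y implies y = 1/5 implies 1/5 = 1
y implies y = 1/5 implies 1/5 = 1
(y implies y) or (y implies y) = 1 or 1 = 1
((y implies y) and z) or ((y implies y) or (y implies y)) = 4/5 or 1 = 1
((z or x) iff (y iff y)) implies (((y implies y) and z) or ((y implies y) or (y implies y))) = 4/5 implies 1 = 1
not x = not 2/5 = 3/5
not not x = not 3/5 = 2/5
z iff x = 4/5 iff 2/5 = 3/5
not not x and (z iff x) = 2/5 and 3/5 = 2/5
(((z or x) iff (y iff y)) implies (((y implies y) and z) or ((y implies y) or (y implies y)))) or (not not x and (z iff x)) = 1 or 2/5 = 1
not ((((z or x) iff (y iff y)) implies (((y implies y) and z) or ((y implies y) or (y implies y)))) or (not not x and (z iff x))) = not 1 = 0
(not (((y implies x) iff (z and y)) implies ((y and (x or y)) and (y iff z))) iff (not (not y implies z) and not (x implies z))) implies not ((((z or x) iff (y iff y)) implies (((y implies y) and z) or ((y implies y) or (y implies y)))) or (not not x and (z iff x))) = 1 implies 0 = 0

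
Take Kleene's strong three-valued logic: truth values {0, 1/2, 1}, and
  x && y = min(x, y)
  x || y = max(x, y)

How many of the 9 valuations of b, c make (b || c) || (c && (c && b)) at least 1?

5

b = 0, c = 0 ↦ 0  <
b = 0, c = 1/2 ↦ 1/2  <
b = 0, c = 1 ↦ 1  ≥
b = 1/2, c = 0 ↦ 1/2  <
b = 1/2, c = 1/2 ↦ 1/2  <
b = 1/2, c = 1 ↦ 1  ≥
b = 1, c = 0 ↦ 1  ≥
b = 1, c = 1/2 ↦ 1  ≥
b = 1, c = 1 ↦ 1  ≥
So 5 of the 9 assignments meet the threshold.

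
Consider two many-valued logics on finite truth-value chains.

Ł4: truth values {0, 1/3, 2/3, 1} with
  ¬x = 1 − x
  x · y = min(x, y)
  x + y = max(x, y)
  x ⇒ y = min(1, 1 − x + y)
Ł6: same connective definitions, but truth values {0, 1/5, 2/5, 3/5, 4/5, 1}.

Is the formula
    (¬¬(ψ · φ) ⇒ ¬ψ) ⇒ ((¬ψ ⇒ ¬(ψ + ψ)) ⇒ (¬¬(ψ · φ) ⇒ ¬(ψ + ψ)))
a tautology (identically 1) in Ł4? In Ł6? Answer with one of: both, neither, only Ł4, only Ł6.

In Ł4: every assignment gives 1 — tautology.
In Ł6: every assignment gives 1 — tautology.

both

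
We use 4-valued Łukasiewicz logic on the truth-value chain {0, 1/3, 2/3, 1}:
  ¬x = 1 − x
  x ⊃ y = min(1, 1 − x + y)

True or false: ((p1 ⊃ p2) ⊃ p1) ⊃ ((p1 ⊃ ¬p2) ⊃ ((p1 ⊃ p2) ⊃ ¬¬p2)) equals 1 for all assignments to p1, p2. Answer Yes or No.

Counterexample: take p1 = 1/3, p2 = 0.
p1 ⊃ p2 = 1/3 ⊃ 0 = 2/3
(p1 ⊃ p2) ⊃ p1 = 2/3 ⊃ 1/3 = 2/3
¬p2 = ¬0 = 1
p1 ⊃ ¬p2 = 1/3 ⊃ 1 = 1
p1 ⊃ p2 = 1/3 ⊃ 0 = 2/3
¬p2 = ¬0 = 1
¬¬p2 = ¬1 = 0
(p1 ⊃ p2) ⊃ ¬¬p2 = 2/3 ⊃ 0 = 1/3
(p1 ⊃ ¬p2) ⊃ ((p1 ⊃ p2) ⊃ ¬¬p2) = 1 ⊃ 1/3 = 1/3
((p1 ⊃ p2) ⊃ p1) ⊃ ((p1 ⊃ ¬p2) ⊃ ((p1 ⊃ p2) ⊃ ¬¬p2)) = 2/3 ⊃ 1/3 = 2/3
This gives 2/3 ≠ 1.

No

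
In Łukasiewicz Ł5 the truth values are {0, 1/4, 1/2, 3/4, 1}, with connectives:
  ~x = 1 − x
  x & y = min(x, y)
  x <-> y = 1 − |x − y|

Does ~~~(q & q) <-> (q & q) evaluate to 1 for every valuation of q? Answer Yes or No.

No

Counterexample: take q = 0.
q & q = 0 & 0 = 0
~(q & q) = ~0 = 1
~~(q & q) = ~1 = 0
~~~(q & q) = ~0 = 1
q & q = 0 & 0 = 0
~~~(q & q) <-> (q & q) = 1 <-> 0 = 0
This gives 0 ≠ 1.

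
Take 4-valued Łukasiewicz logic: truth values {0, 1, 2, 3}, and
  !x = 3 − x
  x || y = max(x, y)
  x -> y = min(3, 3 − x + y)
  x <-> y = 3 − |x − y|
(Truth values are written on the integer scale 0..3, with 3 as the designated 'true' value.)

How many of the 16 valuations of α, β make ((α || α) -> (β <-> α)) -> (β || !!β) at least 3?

α = 0, β = 0 ↦ 0  <
α = 0, β = 1 ↦ 1  <
α = 0, β = 2 ↦ 2  <
α = 0, β = 3 ↦ 3  ≥
α = 1, β = 0 ↦ 0  <
α = 1, β = 1 ↦ 1  <
α = 1, β = 2 ↦ 2  <
α = 1, β = 3 ↦ 3  ≥
α = 2, β = 0 ↦ 1  <
α = 2, β = 1 ↦ 1  <
α = 2, β = 2 ↦ 2  <
α = 2, β = 3 ↦ 3  ≥
α = 3, β = 0 ↦ 3  ≥
α = 3, β = 1 ↦ 3  ≥
α = 3, β = 2 ↦ 3  ≥
α = 3, β = 3 ↦ 3  ≥
So 7 of the 16 assignments meet the threshold.

7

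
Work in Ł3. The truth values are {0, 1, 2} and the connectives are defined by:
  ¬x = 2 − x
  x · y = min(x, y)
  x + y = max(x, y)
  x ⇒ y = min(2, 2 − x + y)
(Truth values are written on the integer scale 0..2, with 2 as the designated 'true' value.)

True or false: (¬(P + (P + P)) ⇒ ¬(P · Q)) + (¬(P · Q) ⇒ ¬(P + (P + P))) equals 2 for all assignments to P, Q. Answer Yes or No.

P = 0, Q = 0 ↦ 2
P = 0, Q = 1 ↦ 2
P = 0, Q = 2 ↦ 2
P = 1, Q = 0 ↦ 2
P = 1, Q = 1 ↦ 2
P = 1, Q = 2 ↦ 2
P = 2, Q = 0 ↦ 2
P = 2, Q = 1 ↦ 2
P = 2, Q = 2 ↦ 2
Every assignment gives a value ≥ 2.

Yes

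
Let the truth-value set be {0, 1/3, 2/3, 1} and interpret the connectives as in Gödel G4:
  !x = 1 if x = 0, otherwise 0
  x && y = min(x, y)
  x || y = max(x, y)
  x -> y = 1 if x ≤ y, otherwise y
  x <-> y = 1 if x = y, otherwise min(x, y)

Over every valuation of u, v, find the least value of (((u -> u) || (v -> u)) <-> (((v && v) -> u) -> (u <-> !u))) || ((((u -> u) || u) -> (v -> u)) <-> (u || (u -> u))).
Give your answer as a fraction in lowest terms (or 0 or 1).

Take u = 1/3, v = 2/3:
u -> u = 1/3 -> 1/3 = 1
v -> u = 2/3 -> 1/3 = 1/3
(u -> u) || (v -> u) = 1 || 1/3 = 1
v && v = 2/3 && 2/3 = 2/3
(v && v) -> u = 2/3 -> 1/3 = 1/3
!u = !1/3 = 0
u <-> !u = 1/3 <-> 0 = 0
((v && v) -> u) -> (u <-> !u) = 1/3 -> 0 = 0
((u -> u) || (v -> u)) <-> (((v && v) -> u) -> (u <-> !u)) = 1 <-> 0 = 0
u -> u = 1/3 -> 1/3 = 1
(u -> u) || u = 1 || 1/3 = 1
v -> u = 2/3 -> 1/3 = 1/3
((u -> u) || u) -> (v -> u) = 1 -> 1/3 = 1/3
u -> u = 1/3 -> 1/3 = 1
u || (u -> u) = 1/3 || 1 = 1
(((u -> u) || u) -> (v -> u)) <-> (u || (u -> u)) = 1/3 <-> 1 = 1/3
(((u -> u) || (v -> u)) <-> (((v && v) -> u) -> (u <-> !u))) || ((((u -> u) || u) -> (v -> u)) <-> (u || (u -> u))) = 0 || 1/3 = 1/3
No assignment yields a value below 1/3, so this is the minimum.

1/3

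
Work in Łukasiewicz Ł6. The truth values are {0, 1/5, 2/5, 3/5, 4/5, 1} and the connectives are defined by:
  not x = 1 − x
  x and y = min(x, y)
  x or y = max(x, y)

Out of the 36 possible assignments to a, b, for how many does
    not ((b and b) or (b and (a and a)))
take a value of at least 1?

value 1: 6 assignments (counts)
value 4/5: 6 assignments
value 3/5: 6 assignments
value 2/5: 6 assignments
value 1/5: 6 assignments
value 0: 6 assignments
So 6 of the 36 assignments meet the threshold.

6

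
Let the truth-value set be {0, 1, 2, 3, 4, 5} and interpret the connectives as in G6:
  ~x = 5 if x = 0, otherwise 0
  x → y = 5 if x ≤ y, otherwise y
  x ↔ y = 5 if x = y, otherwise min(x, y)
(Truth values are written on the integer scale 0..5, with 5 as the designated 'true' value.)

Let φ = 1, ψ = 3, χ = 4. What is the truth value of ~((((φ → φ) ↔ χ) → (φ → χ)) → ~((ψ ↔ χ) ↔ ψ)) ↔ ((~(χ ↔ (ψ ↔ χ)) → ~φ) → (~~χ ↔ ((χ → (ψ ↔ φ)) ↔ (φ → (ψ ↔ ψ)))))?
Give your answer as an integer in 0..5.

φ → φ = 1 → 1 = 5
(φ → φ) ↔ χ = 5 ↔ 4 = 4
φ → χ = 1 → 4 = 5
((φ → φ) ↔ χ) → (φ → χ) = 4 → 5 = 5
ψ ↔ χ = 3 ↔ 4 = 3
(ψ ↔ χ) ↔ ψ = 3 ↔ 3 = 5
~((ψ ↔ χ) ↔ ψ) = ~5 = 0
(((φ → φ) ↔ χ) → (φ → χ)) → ~((ψ ↔ χ) ↔ ψ) = 5 → 0 = 0
~((((φ → φ) ↔ χ) → (φ → χ)) → ~((ψ ↔ χ) ↔ ψ)) = ~0 = 5
ψ ↔ χ = 3 ↔ 4 = 3
χ ↔ (ψ ↔ χ) = 4 ↔ 3 = 3
~(χ ↔ (ψ ↔ χ)) = ~3 = 0
~φ = ~1 = 0
~(χ ↔ (ψ ↔ χ)) → ~φ = 0 → 0 = 5
~χ = ~4 = 0
~~χ = ~0 = 5
ψ ↔ φ = 3 ↔ 1 = 1
χ → (ψ ↔ φ) = 4 → 1 = 1
ψ ↔ ψ = 3 ↔ 3 = 5
φ → (ψ ↔ ψ) = 1 → 5 = 5
(χ → (ψ ↔ φ)) ↔ (φ → (ψ ↔ ψ)) = 1 ↔ 5 = 1
~~χ ↔ ((χ → (ψ ↔ φ)) ↔ (φ → (ψ ↔ ψ))) = 5 ↔ 1 = 1
(~(χ ↔ (ψ ↔ χ)) → ~φ) → (~~χ ↔ ((χ → (ψ ↔ φ)) ↔ (φ → (ψ ↔ ψ)))) = 5 → 1 = 1
~((((φ → φ) ↔ χ) → (φ → χ)) → ~((ψ ↔ χ) ↔ ψ)) ↔ ((~(χ ↔ (ψ ↔ χ)) → ~φ) → (~~χ ↔ ((χ → (ψ ↔ φ)) ↔ (φ → (ψ ↔ ψ))))) = 5 ↔ 1 = 1

1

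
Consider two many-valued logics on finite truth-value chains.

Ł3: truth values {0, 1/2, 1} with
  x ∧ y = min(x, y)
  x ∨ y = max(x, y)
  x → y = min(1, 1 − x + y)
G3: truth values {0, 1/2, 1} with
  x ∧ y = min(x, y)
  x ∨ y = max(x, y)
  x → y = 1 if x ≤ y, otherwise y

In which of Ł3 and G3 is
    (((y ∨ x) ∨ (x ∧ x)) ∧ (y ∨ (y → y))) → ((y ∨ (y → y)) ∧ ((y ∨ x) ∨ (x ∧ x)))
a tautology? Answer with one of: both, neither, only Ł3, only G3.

In Ł3: every assignment gives 1 — tautology.
In G3: every assignment gives 1 — tautology.

both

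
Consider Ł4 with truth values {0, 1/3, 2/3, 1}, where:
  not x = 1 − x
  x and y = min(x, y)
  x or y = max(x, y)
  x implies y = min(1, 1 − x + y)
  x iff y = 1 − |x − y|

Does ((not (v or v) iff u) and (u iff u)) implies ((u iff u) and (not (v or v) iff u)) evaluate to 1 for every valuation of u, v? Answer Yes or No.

u = 0, v = 0 ↦ 1
u = 0, v = 1/3 ↦ 1
u = 0, v = 2/3 ↦ 1
u = 0, v = 1 ↦ 1
u = 1/3, v = 0 ↦ 1
u = 1/3, v = 1/3 ↦ 1
u = 1/3, v = 2/3 ↦ 1
u = 1/3, v = 1 ↦ 1
u = 2/3, v = 0 ↦ 1
u = 2/3, v = 1/3 ↦ 1
u = 2/3, v = 2/3 ↦ 1
u = 2/3, v = 1 ↦ 1
u = 1, v = 0 ↦ 1
u = 1, v = 1/3 ↦ 1
u = 1, v = 2/3 ↦ 1
u = 1, v = 1 ↦ 1
Every assignment gives a value ≥ 1.

Yes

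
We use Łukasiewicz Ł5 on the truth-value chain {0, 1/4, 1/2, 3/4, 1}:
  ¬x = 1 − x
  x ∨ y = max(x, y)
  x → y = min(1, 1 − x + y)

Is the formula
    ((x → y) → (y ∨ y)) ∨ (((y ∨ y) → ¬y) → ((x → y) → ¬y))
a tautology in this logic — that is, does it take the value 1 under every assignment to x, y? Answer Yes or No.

No

Counterexample: take x = 0, y = 1/4.
x → y = 0 → 1/4 = 1
y ∨ y = 1/4 ∨ 1/4 = 1/4
(x → y) → (y ∨ y) = 1 → 1/4 = 1/4
¬y = ¬1/4 = 3/4
(y ∨ y) → ¬y = 1/4 → 3/4 = 1
(x → y) → ¬y = 1 → 3/4 = 3/4
((y ∨ y) → ¬y) → ((x → y) → ¬y) = 1 → 3/4 = 3/4
((x → y) → (y ∨ y)) ∨ (((y ∨ y) → ¬y) → ((x → y) → ¬y)) = 1/4 ∨ 3/4 = 3/4
This gives 3/4 ≠ 1.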